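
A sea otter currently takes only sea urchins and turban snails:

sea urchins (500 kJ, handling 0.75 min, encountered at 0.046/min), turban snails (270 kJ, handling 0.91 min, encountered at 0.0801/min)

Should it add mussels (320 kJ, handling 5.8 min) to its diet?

On sea urchins and turban snails alone, R = ΣλE/(1+Σλh) = 44.63/1.107 = 40.3 kJ/min.
Profitability of mussels: 320/5.8 = 55.17 kJ/min.
55.17 > 40.3, so adding mussels raises the average — include it.

Yes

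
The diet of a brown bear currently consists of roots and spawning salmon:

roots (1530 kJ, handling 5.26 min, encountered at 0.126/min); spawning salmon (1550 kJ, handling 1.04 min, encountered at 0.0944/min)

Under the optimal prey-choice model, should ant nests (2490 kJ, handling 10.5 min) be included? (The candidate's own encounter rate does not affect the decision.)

Yes

Current rate: (0.126×1530 + 0.0944×1550)/(1 + 0.126×5.26 + 0.0944×1.04) = 192.6 kJ/min.
Profitability of ant nests: 2490/10.5 = 237.1 kJ/min.
Since 237.1 > R, including ant nests increases the long-run rate.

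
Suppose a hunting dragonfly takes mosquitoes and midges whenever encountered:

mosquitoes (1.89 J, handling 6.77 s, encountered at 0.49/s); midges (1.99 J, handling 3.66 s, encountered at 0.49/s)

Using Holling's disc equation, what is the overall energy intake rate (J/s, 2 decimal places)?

0.31 J/s

Energy encountered per unit search time: 0.49×1.89 + 0.49×1.99 = 1.901 J/s.
Handling time per unit search time: 0.49×6.77 + 0.49×3.66 = 5.111.
Rate = 1.901/(1 + 5.111) = 0.3111 J/s.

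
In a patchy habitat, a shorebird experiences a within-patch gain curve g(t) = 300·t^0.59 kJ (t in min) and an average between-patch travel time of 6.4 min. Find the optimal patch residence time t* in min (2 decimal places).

Optimal t* satisfies g'(t*) = g(t*)/(T + t*).
g'(t) = 0.59·300·t^-0.41. Setting 0.59·300·t^-0.41 = 300·t^0.59/(6.4+t) gives 0.59(6.4+t) = t, so 0.41·t = 0.59×6.4.
t* = 0.59×6.4/0.41 = 9.21 min.

9.21 min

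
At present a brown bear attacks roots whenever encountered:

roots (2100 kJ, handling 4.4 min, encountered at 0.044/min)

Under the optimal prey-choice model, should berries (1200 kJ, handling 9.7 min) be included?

On roots alone, R = ΣλE/(1+Σλh) = 92.4/1.194 = 77.41 kJ/min.
berries: E/h = 1200/9.7 = 123.7 kJ/min.
123.7 > 77.41, so adding berries raises the average — include it.

Yes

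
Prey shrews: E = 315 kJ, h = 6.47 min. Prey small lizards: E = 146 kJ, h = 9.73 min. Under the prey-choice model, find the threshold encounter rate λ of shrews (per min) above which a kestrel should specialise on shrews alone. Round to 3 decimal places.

0.069 per min

The zero-one rule: include small lizards iff E₂/h₂ > λE₁/(1+λh₁). Equality gives the switch point.
λE₁h₂ = E₂ + λE₂h₁ ⇒ λ = E₂/(E₁h₂ − E₂h₁) = 146/(3065 − 944.6) = 0.06886 per min.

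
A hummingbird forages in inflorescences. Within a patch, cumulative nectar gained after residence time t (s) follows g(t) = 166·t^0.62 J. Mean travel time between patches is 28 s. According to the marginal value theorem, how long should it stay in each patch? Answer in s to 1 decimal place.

45.7 s

Optimal t* satisfies g'(t*) = g(t*)/(T + t*).
g'(t) = 0.62·166·t^-0.38. Setting 0.62·166·t^-0.38 = 166·t^0.62/(28+t) gives 0.62(28+t) = t, so 0.38·t = 0.62×28.
t* = 0.62×28/0.38 = 45.68 s.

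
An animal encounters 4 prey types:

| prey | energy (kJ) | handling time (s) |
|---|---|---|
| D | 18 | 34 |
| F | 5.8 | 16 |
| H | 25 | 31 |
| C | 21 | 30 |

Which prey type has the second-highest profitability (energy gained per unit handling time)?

C

In descending order of E/h:
H: 25/31 = 0.806 kJ/s
C: 21/30 = 0.7 kJ/s
D: 18/34 = 0.529 kJ/s
F: 5.8/16 = 0.362 kJ/s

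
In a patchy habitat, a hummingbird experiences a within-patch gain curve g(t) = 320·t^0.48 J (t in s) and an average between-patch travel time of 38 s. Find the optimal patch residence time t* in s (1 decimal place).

Maximise g(t)/(T+t): set derivative to zero → g'(t)(T+t) = g(t).
g'(t) = 0.48·320·t^-0.52. Setting 0.48·320·t^-0.52 = 320·t^0.48/(38+t) gives 0.48(38+t) = t, so 0.52·t = 0.48×38.
t* = 0.48×38/0.52 = 35.08 s.

35.1 s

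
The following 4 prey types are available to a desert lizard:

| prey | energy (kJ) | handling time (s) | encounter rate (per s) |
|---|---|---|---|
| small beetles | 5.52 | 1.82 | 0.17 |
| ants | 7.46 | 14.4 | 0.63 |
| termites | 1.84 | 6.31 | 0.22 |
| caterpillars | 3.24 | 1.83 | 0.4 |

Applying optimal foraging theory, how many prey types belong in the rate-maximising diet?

Rank by E/h (kJ/s): small beetles 3.03, caterpillars 1.77, ants 0.518, termites 0.292. Include each in turn until the next type's E/h falls below the running intake rate.
Rate on top 1: 0.7167. caterpillars: 1.77 > 0.7167 → include.
Rate on top 2: 1.095. ants: 0.518 < 1.095 → exclude; stop.
Optimal diet: small beetles, caterpillars — 2 of 4 types.

2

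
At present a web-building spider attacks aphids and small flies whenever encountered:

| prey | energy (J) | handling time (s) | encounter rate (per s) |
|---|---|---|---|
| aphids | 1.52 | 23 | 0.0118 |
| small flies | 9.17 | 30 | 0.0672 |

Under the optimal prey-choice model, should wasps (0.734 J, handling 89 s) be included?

On aphids and small flies alone, R = ΣλE/(1+Σλh) = 0.6342/3.287 = 0.1929 J/s.
Profitability of wasps: 0.734/89 = 0.008247 J/s.
Since 0.008247 < R, time spent handling wasps is better spent searching.

No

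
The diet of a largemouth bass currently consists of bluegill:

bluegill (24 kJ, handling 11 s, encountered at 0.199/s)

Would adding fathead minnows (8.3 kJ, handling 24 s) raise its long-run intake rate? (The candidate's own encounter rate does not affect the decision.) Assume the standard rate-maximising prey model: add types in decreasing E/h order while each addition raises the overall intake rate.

Current rate: (0.199×24)/(1 + 0.199×11) = 1.498 kJ/s.
fathead minnows: E/h = 8.3/24 = 0.3458 kJ/s.
0.3458 < 1.498, so adding fathead minnows would lower the average — exclude it.

No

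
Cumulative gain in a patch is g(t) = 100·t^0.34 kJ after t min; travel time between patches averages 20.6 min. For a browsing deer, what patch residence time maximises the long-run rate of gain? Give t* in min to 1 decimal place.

10.6 min

By the marginal value theorem, leave when the instantaneous gain rate g'(t) equals the habitat-wide average g(t)/(T + t).
g'(t) = 0.34·100·t^-0.66. Setting 0.34·100·t^-0.66 = 100·t^0.34/(20.6+t) gives 0.34(20.6+t) = t, so 0.66·t = 0.34×20.6.
t* = 0.34×20.6/0.66 = 10.61 min.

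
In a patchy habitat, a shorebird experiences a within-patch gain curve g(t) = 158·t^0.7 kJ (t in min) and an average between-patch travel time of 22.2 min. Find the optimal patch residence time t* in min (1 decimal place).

51.8 min

Optimal t* satisfies g'(t*) = g(t*)/(T + t*).
g'(t) = 0.7·158·t^-0.3. Setting 0.7·158·t^-0.3 = 158·t^0.7/(22.2+t) gives 0.7(22.2+t) = t, so 0.30·t = 0.7×22.2.
t* = 0.7×22.2/0.30 = 51.8 min.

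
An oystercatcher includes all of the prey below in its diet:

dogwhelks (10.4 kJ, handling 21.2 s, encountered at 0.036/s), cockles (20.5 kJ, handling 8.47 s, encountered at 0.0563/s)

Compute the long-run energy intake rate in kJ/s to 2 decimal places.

0.68 kJ/s

Energy encountered per unit search time: 0.036×10.4 + 0.0563×20.5 = 1.529 kJ/s.
Handling time per unit search time: 0.036×21.2 + 0.0563×8.47 = 1.24.
Rate = 1.529/(1 + 1.24) = 0.6824 kJ/s.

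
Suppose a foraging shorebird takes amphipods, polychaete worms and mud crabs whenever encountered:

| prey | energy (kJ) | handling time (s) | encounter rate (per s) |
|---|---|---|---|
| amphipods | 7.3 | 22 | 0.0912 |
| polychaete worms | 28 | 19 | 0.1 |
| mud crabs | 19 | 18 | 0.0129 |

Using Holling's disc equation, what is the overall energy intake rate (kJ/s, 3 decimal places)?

R = (0.0912×7.3 + 0.1×28 + 0.0129×19) / (1 + 0.0912×22 + 0.1×19 + 0.0129×18) = 3.711/5.139 = 0.7222 kJ/s.

0.722 kJ/s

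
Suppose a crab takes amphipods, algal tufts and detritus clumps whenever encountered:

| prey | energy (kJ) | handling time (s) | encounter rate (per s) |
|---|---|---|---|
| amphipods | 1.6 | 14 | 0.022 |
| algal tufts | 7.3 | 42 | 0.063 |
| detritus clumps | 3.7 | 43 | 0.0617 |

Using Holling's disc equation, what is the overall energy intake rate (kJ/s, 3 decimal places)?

0.109 kJ/s

Energy encountered per unit search time: 0.022×1.6 + 0.063×7.3 + 0.0617×3.7 = 0.7234 kJ/s.
Handling time per unit search time: 0.022×14 + 0.063×42 + 0.0617×43 = 5.607.
Rate = 0.7234/(1 + 5.607) = 0.1095 kJ/s.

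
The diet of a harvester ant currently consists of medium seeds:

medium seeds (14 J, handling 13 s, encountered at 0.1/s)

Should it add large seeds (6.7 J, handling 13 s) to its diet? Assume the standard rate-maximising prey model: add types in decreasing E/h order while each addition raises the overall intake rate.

Intake rate on the current diet: R = (0.1×14) / (1 + 0.1×13) = 1.4/2.3 = 0.6087 J/s.
Profitability of large seeds: 6.7/13 = 0.5154 J/s.
0.5154 < 0.6087, so adding large seeds would lower the average — exclude it.

No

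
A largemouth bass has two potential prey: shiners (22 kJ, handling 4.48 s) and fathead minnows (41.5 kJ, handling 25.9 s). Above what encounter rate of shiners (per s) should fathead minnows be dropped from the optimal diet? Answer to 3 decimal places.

At the threshold, the rate on shiners alone equals the profitability of fathead minnows: λ·22/(1 + λ·4.48) = 41.5/25.9 = 1.602.
Rearranging, λ(22 − 1.602×4.48) = 1.602, so λ = 1.602/14.82 = 0.1081 per s.

0.108 per s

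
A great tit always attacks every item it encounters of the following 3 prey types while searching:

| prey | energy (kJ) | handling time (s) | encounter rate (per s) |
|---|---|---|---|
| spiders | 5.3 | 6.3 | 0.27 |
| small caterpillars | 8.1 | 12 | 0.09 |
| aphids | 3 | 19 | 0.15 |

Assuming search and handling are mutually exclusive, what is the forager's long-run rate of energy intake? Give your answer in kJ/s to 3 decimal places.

Energy encountered per unit search time: 0.27×5.3 + 0.09×8.1 + 0.15×3 = 2.61 kJ/s.
Handling time per unit search time: 0.27×6.3 + 0.09×12 + 0.15×19 = 5.631.
Rate = 2.61/(1 + 5.631) = 0.3936 kJ/s.

0.394 kJ/s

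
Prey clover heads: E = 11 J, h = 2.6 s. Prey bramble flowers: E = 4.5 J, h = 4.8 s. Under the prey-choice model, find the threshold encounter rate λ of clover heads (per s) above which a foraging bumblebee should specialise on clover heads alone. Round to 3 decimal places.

0.109 per s

The zero-one rule: include bramble flowers iff E₂/h₂ > λE₁/(1+λh₁). Equality gives the switch point.
λE₁h₂ = E₂ + λE₂h₁ ⇒ λ = E₂/(E₁h₂ − E₂h₁) = 4.5/(52.8 − 11.7) = 0.1095 per s.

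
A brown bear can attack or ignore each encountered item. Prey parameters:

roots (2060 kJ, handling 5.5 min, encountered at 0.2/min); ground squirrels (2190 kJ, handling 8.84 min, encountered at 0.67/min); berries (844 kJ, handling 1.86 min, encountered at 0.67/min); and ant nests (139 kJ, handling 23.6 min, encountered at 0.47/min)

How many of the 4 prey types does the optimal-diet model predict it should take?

2

E/h in descending order: berries 454, roots 375, ground squirrels 248, ant nests 5.89 kJ/min. The optimal diet is the largest prefix of this list for which every included type satisfies E_i/h_i > R on the types above it.
Rate on top 1: 251.7. roots: 375 > 251.7 → include.
Rate on top 2: 292.1. ground squirrels: 248 < 292.1 → exclude; stop.
Optimal diet: berries, roots — 2 of 4 types.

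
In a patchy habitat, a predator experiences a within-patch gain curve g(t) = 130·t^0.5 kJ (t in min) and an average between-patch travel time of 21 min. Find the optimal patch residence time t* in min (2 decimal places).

Maximise g(t)/(T+t): set derivative to zero → g'(t)(T+t) = g(t).
g'(t) = 0.5·130·t^-0.5. Setting 0.5·130·t^-0.5 = 130·t^0.5/(21+t) gives 0.5(21+t) = t, so 0.50·t = 0.5×21.
t* = 0.5×21/0.50 = 21 min.

21.00 min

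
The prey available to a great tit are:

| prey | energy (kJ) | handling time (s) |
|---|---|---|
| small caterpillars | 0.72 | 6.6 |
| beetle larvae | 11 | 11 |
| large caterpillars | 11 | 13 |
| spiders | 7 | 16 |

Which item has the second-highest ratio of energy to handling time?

In descending order of E/h:
beetle larvae: 11/11 = 1 kJ/s
large caterpillars: 11/13 = 0.846 kJ/s
spiders: 7/16 = 0.438 kJ/s
small caterpillars: 0.72/6.6 = 0.109 kJ/s

large caterpillars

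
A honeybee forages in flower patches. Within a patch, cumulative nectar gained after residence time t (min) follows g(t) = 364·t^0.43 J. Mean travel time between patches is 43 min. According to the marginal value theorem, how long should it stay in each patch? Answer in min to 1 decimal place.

32.4 min

Optimal t* satisfies g'(t*) = g(t*)/(T + t*).
g'(t) = 0.43·364·t^-0.57. Setting 0.43·364·t^-0.57 = 364·t^0.43/(43+t) gives 0.43(43+t) = t, so 0.57·t = 0.43×43.
t* = 0.43×43/0.57 = 32.44 min.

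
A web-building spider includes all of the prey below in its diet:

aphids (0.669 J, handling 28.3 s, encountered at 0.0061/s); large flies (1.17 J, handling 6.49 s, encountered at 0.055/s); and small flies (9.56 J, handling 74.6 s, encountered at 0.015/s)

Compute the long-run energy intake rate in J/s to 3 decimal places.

0.080 J/s

Energy encountered per unit search time: 0.0061×0.669 + 0.055×1.17 + 0.015×9.56 = 0.2118 J/s.
Handling time per unit search time: 0.0061×28.3 + 0.055×6.49 + 0.015×74.6 = 1.649.
Rate = 0.2118/(1 + 1.649) = 0.07998 J/s.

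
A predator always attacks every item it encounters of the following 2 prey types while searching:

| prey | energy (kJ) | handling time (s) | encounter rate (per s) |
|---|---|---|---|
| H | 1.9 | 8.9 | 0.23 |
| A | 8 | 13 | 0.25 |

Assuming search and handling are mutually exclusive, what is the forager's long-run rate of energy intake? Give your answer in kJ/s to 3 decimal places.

R = Σλ_iE_i / (1 + Σλ_ih_i)
Numerator: 0.23×1.9 + 0.25×8 = 2.437
Denominator: 1 + 0.23×8.9 + 0.25×13 = 6.297
R = 2.437/6.297 = 0.387 kJ/s

0.387 kJ/s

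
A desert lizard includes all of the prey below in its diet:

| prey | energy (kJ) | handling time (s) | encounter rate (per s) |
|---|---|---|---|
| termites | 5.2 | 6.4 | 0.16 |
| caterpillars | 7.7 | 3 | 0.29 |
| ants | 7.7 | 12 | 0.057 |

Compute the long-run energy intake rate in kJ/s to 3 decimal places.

0.979 kJ/s

Energy encountered per unit search time: 0.16×5.2 + 0.29×7.7 + 0.057×7.7 = 3.504 kJ/s.
Handling time per unit search time: 0.16×6.4 + 0.29×3 + 0.057×12 = 2.578.
Rate = 3.504/(1 + 2.578) = 0.9793 kJ/s.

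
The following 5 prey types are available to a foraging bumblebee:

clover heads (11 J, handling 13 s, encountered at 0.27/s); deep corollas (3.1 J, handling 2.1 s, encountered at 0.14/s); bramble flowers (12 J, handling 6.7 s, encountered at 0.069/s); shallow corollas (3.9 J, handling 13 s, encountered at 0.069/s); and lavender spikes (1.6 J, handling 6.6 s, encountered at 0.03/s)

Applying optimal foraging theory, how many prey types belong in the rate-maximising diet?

Rank by E/h (J/s): bramble flowers 1.79, deep corollas 1.48, clover heads 0.846, shallow corollas 0.3, lavender spikes 0.242. Include each in turn until the next type's E/h falls below the running intake rate.
Rate on top 1: 0.5662. deep corollas: 1.48 > 0.5662 → include.
Rate on top 2: 0.7186. clover heads: 0.846 > 0.7186 → include.
Rate on top 3: 0.8036. shallow corollas: 0.3 < 0.8036 → exclude; stop.
Optimal diet: bramble flowers, deep corollas, clover heads — 3 of 5 types.

3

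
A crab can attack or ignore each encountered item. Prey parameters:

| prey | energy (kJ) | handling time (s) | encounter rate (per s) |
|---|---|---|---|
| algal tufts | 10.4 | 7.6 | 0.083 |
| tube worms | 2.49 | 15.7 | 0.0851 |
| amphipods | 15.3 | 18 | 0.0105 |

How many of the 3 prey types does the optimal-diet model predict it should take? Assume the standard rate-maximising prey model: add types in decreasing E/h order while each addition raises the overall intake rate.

2

Rank by E/h (kJ/s): algal tufts 1.37, amphipods 0.85, tube worms 0.159. Include each in turn until the next type's E/h falls below the running intake rate.
Rate on top 1: 0.5293. amphipods: 0.85 > 0.5293 → include.
Rate on top 2: 0.5626. tube worms: 0.159 < 0.5626 → exclude; stop.
Optimal diet: algal tufts, amphipods — 2 of 3 types.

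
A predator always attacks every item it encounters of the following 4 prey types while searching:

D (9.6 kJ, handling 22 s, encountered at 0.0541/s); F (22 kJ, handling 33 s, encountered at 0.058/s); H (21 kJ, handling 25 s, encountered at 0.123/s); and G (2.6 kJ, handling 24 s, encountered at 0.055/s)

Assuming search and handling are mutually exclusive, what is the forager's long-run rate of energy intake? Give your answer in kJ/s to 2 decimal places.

0.53 kJ/s

Energy encountered per unit search time: 0.0541×9.6 + 0.058×22 + 0.123×21 + 0.055×2.6 = 4.521 kJ/s.
Handling time per unit search time: 0.0541×22 + 0.058×33 + 0.123×25 + 0.055×24 = 7.499.
Rate = 4.521/(1 + 7.499) = 0.532 kJ/s.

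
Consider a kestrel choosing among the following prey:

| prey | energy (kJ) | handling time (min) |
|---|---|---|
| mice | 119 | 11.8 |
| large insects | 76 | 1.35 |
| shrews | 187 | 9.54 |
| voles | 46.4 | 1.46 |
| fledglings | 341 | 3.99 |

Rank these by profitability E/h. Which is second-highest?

large insects

Profitability E/h (kJ/min): mice = 119/11.8 = 10.1, large insects = 76/1.35 = 56.3, shrews = 187/9.54 = 19.6, voles = 46.4/1.46 = 31.8, fledglings = 341/3.99 = 85.5.
Ranked: fledglings > large insects > voles > shrews > mice.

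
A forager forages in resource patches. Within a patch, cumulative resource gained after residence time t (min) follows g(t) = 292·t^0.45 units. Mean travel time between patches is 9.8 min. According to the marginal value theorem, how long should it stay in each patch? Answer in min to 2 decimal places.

8.02 min

Optimal t* satisfies g'(t*) = g(t*)/(T + t*).
g'(t) = 0.45·292·t^-0.55. Setting 0.45·292·t^-0.55 = 292·t^0.45/(9.8+t) gives 0.45(9.8+t) = t, so 0.55·t = 0.45×9.8.
t* = 0.45×9.8/0.55 = 8.018 min.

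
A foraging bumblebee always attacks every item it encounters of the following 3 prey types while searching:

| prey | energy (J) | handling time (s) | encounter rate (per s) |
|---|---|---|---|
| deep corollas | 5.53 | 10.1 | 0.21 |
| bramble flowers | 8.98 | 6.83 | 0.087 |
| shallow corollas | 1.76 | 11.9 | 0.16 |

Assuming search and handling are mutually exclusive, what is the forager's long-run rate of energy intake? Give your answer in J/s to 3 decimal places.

0.396 J/s

R = Σλ_iE_i / (1 + Σλ_ih_i)
Numerator: 0.21×5.53 + 0.087×8.98 + 0.16×1.76 = 2.224
Denominator: 1 + 0.21×10.1 + 0.087×6.83 + 0.16×11.9 = 5.619
R = 2.224/5.619 = 0.3958 J/s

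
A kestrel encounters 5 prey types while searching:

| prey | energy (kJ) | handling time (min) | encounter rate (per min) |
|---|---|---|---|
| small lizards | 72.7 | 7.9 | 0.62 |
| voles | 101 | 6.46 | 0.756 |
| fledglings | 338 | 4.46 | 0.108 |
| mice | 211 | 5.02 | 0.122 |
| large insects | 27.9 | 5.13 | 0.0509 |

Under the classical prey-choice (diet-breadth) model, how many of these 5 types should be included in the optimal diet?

2

Profitabilities (E/h, kJ/min): fledglings 75.8, mice 42, voles 15.6, small lizards 9.2, large insects 5.44. Add prey in this order while the next type's profitability exceeds the intake rate on those already taken.
Rate on top 1: 24.64. mice: 42 > 24.64 → include.
Rate on top 2: 29.72. voles: 15.6 < 29.72 → exclude; stop.
Optimal diet: fledglings, mice — 2 of 5 types.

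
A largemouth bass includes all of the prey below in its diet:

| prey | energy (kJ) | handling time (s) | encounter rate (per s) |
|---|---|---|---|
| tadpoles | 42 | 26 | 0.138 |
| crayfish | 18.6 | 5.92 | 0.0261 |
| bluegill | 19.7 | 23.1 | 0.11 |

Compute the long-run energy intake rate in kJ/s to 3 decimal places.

Energy encountered per unit search time: 0.138×42 + 0.0261×18.6 + 0.11×19.7 = 8.448 kJ/s.
Handling time per unit search time: 0.138×26 + 0.0261×5.92 + 0.11×23.1 = 6.284.
Rate = 8.448/(1 + 6.284) = 1.16 kJ/s.

1.160 kJ/s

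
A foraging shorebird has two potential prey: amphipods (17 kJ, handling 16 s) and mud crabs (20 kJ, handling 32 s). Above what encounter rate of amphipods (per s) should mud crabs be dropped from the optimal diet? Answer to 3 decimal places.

The zero-one rule: include mud crabs iff E₂/h₂ > λE₁/(1+λh₁). Equality gives the switch point.
λE₁h₂ = E₂ + λE₂h₁ ⇒ λ = E₂/(E₁h₂ − E₂h₁) = 20/(544 − 320) = 0.08929 per s.

0.089 per s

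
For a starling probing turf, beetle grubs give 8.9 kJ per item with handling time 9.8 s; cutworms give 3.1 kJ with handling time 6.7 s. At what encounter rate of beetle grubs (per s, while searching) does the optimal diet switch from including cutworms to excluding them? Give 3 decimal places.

0.106 per s

At the threshold, the rate on beetle grubs alone equals the profitability of cutworms: λ·8.9/(1 + λ·9.8) = 3.1/6.7 = 0.4627.
Rearranging, λ(8.9 − 0.4627×9.8) = 0.4627, so λ = 0.4627/4.366 = 0.106 per s.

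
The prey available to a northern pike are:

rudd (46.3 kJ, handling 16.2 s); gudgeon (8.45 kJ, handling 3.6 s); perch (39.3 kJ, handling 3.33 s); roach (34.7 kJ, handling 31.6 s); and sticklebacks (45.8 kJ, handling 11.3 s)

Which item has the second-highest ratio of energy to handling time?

In descending order of E/h:
perch: 39.3/3.33 = 11.8 kJ/s
sticklebacks: 45.8/11.3 = 4.05 kJ/s
rudd: 46.3/16.2 = 2.86 kJ/s
gudgeon: 8.45/3.6 = 2.35 kJ/s
roach: 34.7/31.6 = 1.1 kJ/s

sticklebacks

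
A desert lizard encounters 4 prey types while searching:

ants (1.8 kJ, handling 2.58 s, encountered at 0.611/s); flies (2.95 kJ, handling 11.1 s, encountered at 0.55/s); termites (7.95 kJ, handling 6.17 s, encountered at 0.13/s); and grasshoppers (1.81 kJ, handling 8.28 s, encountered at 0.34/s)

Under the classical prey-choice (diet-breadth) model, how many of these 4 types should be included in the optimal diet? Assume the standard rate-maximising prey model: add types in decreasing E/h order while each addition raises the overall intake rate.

2

E/h in descending order: termites 1.29, ants 0.698, flies 0.266, grasshoppers 0.219 kJ/s. The optimal diet is the largest prefix of this list for which every included type satisfies E_i/h_i > R on the types above it.
Rate on top 1: 0.5735. ants: 0.698 > 0.5735 → include.
Rate on top 2: 0.6314. flies: 0.266 < 0.6314 → exclude; stop.
Optimal diet: termites, ants — 2 of 4 types.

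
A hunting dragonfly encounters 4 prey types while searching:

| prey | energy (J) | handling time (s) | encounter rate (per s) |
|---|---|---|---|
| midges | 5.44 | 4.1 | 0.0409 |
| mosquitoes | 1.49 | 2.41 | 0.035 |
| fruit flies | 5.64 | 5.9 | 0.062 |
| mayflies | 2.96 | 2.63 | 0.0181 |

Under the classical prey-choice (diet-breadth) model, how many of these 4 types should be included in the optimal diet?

Rank by E/h (J/s): midges 1.33, mayflies 1.13, fruit flies 0.956, mosquitoes 0.618. Include each in turn until the next type's E/h falls below the running intake rate.
Rate on top 1: 0.1905. mayflies: 1.13 > 0.1905 → include.
Rate on top 2: 0.2272. fruit flies: 0.956 > 0.2272 → include.
Rate on top 3: 0.3958. mosquitoes: 0.618 > 0.3958 → include.
Optimal diet: midges, mayflies, fruit flies, mosquitoes — 4 of 4 types.

4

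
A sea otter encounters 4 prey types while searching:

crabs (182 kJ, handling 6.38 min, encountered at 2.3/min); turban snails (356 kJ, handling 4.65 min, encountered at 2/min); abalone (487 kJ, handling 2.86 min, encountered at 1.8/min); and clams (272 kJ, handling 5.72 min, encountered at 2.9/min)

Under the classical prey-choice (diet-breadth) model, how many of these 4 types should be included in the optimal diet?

1

Profitabilities (E/h, kJ/min): abalone 170, turban snails 76.6, clams 47.6, crabs 28.5. Add prey in this order while the next type's profitability exceeds the intake rate on those already taken.
Rate on top 1: 142.6. turban snails: 76.6 < 142.6 → exclude; stop.
Optimal diet: abalone — 1 of 4 types.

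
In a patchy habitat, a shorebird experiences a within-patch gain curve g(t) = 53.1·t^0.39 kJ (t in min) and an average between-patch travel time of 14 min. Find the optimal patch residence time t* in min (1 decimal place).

By the marginal value theorem, leave when the instantaneous gain rate g'(t) equals the habitat-wide average g(t)/(T + t).
g'(t) = 0.39·53.1·t^-0.61. Setting 0.39·53.1·t^-0.61 = 53.1·t^0.39/(14+t) gives 0.39(14+t) = t, so 0.61·t = 0.39×14.
t* = 0.39×14/0.61 = 8.951 min.

9.0 min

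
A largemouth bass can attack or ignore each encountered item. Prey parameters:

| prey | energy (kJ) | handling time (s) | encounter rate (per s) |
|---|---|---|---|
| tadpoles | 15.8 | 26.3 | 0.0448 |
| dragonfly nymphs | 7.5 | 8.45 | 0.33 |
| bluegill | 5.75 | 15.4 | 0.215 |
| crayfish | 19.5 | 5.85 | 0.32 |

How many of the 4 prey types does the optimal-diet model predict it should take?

Rank by E/h (kJ/s): crayfish 3.33, dragonfly nymphs 0.888, tadpoles 0.601, bluegill 0.373. Include each in turn until the next type's E/h falls below the running intake rate.
Rate on top 1: 2.173. dragonfly nymphs: 0.888 < 2.173 → exclude; stop.
Optimal diet: crayfish — 1 of 4 types.

1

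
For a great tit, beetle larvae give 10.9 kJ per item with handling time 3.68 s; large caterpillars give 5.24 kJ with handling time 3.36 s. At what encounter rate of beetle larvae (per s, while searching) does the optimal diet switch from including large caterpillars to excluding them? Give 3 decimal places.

At the threshold, the rate on beetle larvae alone equals the profitability of large caterpillars: λ·10.9/(1 + λ·3.68) = 5.24/3.36 = 1.56.
Rearranging, λ(10.9 − 1.56×3.68) = 1.56, so λ = 1.56/5.161 = 0.3022 per s.

0.302 per s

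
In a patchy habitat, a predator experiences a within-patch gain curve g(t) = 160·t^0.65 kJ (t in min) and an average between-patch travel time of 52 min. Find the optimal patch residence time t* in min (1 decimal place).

96.6 min

By the marginal value theorem, leave when the instantaneous gain rate g'(t) equals the habitat-wide average g(t)/(T + t).
g'(t) = 0.65·160·t^-0.35. Setting 0.65·160·t^-0.35 = 160·t^0.65/(52+t) gives 0.65(52+t) = t, so 0.35·t = 0.65×52.
t* = 0.65×52/0.35 = 96.57 min.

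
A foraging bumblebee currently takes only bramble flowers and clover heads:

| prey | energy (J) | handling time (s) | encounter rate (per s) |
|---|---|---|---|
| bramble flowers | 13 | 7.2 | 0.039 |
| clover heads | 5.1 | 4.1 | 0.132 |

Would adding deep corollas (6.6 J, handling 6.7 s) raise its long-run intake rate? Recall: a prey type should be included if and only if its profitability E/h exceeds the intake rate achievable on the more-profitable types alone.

Current rate: (0.039×13 + 0.132×5.1)/(1 + 0.039×7.2 + 0.132×4.1) = 0.6477 J/s.
Profitability of deep corollas: 6.6/6.7 = 0.9851 J/s.
0.9851 > 0.6477, so adding deep corollas raises the average — include it.

Yes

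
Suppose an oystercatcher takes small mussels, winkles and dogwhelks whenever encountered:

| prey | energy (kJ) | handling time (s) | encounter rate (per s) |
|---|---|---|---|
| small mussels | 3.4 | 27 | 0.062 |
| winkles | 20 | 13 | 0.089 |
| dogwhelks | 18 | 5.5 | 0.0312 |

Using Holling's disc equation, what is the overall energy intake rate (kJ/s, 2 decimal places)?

R = (0.062×3.4 + 0.089×20 + 0.0312×18) / (1 + 0.062×27 + 0.089×13 + 0.0312×5.5) = 2.552/4.003 = 0.6377 kJ/s.

0.64 kJ/s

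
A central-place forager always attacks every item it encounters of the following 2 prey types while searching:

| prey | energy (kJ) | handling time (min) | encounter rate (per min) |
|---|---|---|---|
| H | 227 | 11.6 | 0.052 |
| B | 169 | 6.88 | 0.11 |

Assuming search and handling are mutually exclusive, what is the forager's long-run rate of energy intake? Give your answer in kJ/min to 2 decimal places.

R = (0.052×227 + 0.11×169) / (1 + 0.052×11.6 + 0.11×6.88) = 30.39/2.36 = 12.88 kJ/min.

12.88 kJ/min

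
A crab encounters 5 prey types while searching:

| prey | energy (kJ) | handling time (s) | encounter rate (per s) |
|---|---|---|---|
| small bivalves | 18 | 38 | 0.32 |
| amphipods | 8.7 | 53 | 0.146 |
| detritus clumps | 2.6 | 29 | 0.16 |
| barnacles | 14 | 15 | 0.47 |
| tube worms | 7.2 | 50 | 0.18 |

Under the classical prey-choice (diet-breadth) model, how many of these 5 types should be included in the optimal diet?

1

Rank by E/h (kJ/s): barnacles 0.933, small bivalves 0.474, amphipods 0.164, tube worms 0.144, detritus clumps 0.0897. Include each in turn until the next type's E/h falls below the running intake rate.
Rate on top 1: 0.8174. small bivalves: 0.474 < 0.8174 → exclude; stop.
Optimal diet: barnacles — 1 of 5 types.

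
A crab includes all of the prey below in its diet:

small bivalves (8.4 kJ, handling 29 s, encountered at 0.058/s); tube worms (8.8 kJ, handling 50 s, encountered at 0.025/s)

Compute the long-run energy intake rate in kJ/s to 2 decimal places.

Energy encountered per unit search time: 0.058×8.4 + 0.025×8.8 = 0.7072 kJ/s.
Handling time per unit search time: 0.058×29 + 0.025×50 = 2.932.
Rate = 0.7072/(1 + 2.932) = 0.1799 kJ/s.

0.18 kJ/s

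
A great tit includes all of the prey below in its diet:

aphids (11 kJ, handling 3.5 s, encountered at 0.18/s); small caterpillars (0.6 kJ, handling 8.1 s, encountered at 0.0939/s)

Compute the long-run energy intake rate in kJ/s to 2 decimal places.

Energy encountered per unit search time: 0.18×11 + 0.0939×0.6 = 2.036 kJ/s.
Handling time per unit search time: 0.18×3.5 + 0.0939×8.1 = 1.391.
Rate = 2.036/(1 + 1.391) = 0.8518 kJ/s.

0.85 kJ/s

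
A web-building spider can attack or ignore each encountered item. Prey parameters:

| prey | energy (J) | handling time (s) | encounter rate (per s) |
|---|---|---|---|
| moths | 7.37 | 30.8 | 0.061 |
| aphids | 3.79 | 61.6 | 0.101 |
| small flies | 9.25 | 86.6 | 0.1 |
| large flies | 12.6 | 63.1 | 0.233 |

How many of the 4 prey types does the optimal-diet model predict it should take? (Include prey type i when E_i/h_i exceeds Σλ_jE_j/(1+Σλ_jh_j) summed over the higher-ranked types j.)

2

Profitabilities (E/h, J/s): moths 0.239, large flies 0.2, small flies 0.107, aphids 0.0615. Add prey in this order while the next type's profitability exceeds the intake rate on those already taken.
Rate on top 1: 0.1562. large flies: 0.2 > 0.1562 → include.
Rate on top 2: 0.1926. small flies: 0.107 < 0.1926 → exclude; stop.
Optimal diet: moths, large flies — 2 of 4 types.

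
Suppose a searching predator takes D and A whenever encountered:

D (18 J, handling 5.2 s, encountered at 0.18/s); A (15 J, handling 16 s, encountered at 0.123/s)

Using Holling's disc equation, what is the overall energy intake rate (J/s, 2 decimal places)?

R = Σλ_iE_i / (1 + Σλ_ih_i)
Numerator: 0.18×18 + 0.123×15 = 5.085
Denominator: 1 + 0.18×5.2 + 0.123×16 = 3.904
R = 5.085/3.904 = 1.303 J/s

1.30 J/s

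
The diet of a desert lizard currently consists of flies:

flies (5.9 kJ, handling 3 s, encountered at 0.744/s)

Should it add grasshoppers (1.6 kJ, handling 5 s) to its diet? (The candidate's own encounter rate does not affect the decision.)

No

On flies alone, R = ΣλE/(1+Σλh) = 4.39/3.232 = 1.358 kJ/s.
Profitability of grasshoppers: 1.6/5 = 0.32 kJ/s.
Since 0.32 < R, time spent handling grasshoppers is better spent searching.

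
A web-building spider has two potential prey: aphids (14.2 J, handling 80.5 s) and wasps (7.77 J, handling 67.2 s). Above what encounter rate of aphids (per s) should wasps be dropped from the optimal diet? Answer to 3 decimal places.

0.024 per s

The zero-one rule: include wasps iff E₂/h₂ > λE₁/(1+λh₁). Equality gives the switch point.
λE₁h₂ = E₂ + λE₂h₁ ⇒ λ = E₂/(E₁h₂ − E₂h₁) = 7.77/(954.2 − 625.5) = 0.02363 per s.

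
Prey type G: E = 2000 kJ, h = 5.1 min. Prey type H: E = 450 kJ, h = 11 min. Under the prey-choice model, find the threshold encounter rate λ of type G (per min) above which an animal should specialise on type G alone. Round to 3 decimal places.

At the threshold, the rate on type G alone equals the profitability of type H: λ·2000/(1 + λ·5.1) = 450/11 = 40.91.
Rearranging, λ(2000 − 40.91×5.1) = 40.91, so λ = 40.91/1791 = 0.02284 per min.

0.023 per min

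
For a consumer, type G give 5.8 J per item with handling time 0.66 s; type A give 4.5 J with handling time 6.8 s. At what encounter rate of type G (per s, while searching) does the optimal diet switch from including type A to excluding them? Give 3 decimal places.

The zero-one rule: include type A iff E₂/h₂ > λE₁/(1+λh₁). Equality gives the switch point.
λE₁h₂ = E₂ + λE₂h₁ ⇒ λ = E₂/(E₁h₂ − E₂h₁) = 4.5/(39.44 − 2.97) = 0.1234 per s.

0.123 per s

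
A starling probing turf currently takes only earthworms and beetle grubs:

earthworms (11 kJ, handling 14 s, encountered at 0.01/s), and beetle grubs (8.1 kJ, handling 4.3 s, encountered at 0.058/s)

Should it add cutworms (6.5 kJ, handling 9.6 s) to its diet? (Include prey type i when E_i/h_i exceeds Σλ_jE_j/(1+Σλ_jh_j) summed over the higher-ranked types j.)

Yes

On earthworms and beetle grubs alone, R = ΣλE/(1+Σλh) = 0.5798/1.389 = 0.4173 kJ/s.
Profitability of cutworms: 6.5/9.6 = 0.6771 kJ/s.
0.6771 > 0.4173, so adding cutworms raises the average — include it.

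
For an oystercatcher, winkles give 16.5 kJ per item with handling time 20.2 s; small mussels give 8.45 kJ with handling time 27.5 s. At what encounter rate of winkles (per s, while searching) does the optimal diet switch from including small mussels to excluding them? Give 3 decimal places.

At the threshold, the rate on winkles alone equals the profitability of small mussels: λ·16.5/(1 + λ·20.2) = 8.45/27.5 = 0.3073.
Rearranging, λ(16.5 − 0.3073×20.2) = 0.3073, so λ = 0.3073/10.29 = 0.02985 per s.

0.030 per s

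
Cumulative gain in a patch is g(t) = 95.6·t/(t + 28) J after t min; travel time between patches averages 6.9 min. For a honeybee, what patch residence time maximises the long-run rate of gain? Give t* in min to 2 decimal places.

13.90 min

Optimal t* satisfies g'(t*) = g(t*)/(T + t*).
g'(t) = 95.6·28/(t + 28)². Setting 95.6·28/(t+28)² = 95.6t/[(t+28)(6.9+t)] gives 28(6.9+t) = t(t+28), so t² = 28×6.9 = 193.2.
t* = √193.2 = 13.9 min.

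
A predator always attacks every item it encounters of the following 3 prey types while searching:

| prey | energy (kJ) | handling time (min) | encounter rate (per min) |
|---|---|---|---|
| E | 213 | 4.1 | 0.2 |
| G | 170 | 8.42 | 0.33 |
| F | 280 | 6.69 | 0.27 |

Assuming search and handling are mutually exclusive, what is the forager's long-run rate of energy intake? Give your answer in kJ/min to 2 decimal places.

27.21 kJ/min

R = Σλ_iE_i / (1 + Σλ_ih_i)
Numerator: 0.2×213 + 0.33×170 + 0.27×280 = 174.3
Denominator: 1 + 0.2×4.1 + 0.33×8.42 + 0.27×6.69 = 6.405
R = 174.3/6.405 = 27.21 kJ/min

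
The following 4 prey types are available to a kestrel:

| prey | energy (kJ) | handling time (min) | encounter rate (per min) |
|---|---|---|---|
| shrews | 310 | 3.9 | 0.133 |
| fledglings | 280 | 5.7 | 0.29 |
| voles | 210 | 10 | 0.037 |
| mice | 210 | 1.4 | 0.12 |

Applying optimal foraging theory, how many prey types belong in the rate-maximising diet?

3

Profitabilities (E/h, kJ/min): mice 150, shrews 79.5, fledglings 49.1, voles 21. Add prey in this order while the next type's profitability exceeds the intake rate on those already taken.
Rate on top 1: 21.58. shrews: 79.5 > 21.58 → include.
Rate on top 2: 39.38. fledglings: 49.1 > 39.38 → include.
Rate on top 3: 44.2. voles: 21 < 44.2 → exclude; stop.
Optimal diet: mice, shrews, fledglings — 3 of 4 types.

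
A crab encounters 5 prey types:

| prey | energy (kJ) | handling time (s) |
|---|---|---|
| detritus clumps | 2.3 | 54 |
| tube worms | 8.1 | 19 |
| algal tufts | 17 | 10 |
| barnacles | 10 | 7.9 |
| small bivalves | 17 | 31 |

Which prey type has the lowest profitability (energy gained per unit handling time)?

Profitability E/h (kJ/s): detritus clumps = 2.3/54 = 0.0426, tube worms = 8.1/19 = 0.426, algal tufts = 17/10 = 1.7, barnacles = 10/7.9 = 1.27, small bivalves = 17/31 = 0.548.
Ranked: algal tufts > barnacles > small bivalves > tube worms > detritus clumps.

detritus clumps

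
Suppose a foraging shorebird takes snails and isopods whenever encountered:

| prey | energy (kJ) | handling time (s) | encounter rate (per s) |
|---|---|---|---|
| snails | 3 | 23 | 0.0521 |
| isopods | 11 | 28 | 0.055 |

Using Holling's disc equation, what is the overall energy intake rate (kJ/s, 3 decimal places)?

0.204 kJ/s

R = Σλ_iE_i / (1 + Σλ_ih_i)
Numerator: 0.0521×3 + 0.055×11 = 0.7613
Denominator: 1 + 0.0521×23 + 0.055×28 = 3.738
R = 0.7613/3.738 = 0.2036 kJ/s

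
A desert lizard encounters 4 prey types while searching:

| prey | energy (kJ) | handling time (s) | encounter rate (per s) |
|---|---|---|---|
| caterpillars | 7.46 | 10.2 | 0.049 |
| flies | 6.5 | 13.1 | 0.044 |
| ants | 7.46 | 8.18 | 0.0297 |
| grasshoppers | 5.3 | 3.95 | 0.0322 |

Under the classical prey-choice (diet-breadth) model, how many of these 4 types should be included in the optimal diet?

4

Profitabilities (E/h, kJ/s): grasshoppers 1.34, ants 0.912, caterpillars 0.731, flies 0.496. Add prey in this order while the next type's profitability exceeds the intake rate on those already taken.
Rate on top 1: 0.1514. ants: 0.912 > 0.1514 → include.
Rate on top 2: 0.2863. caterpillars: 0.731 > 0.2863 → include.
Rate on top 3: 0.4052. flies: 0.496 > 0.4052 → include.
Optimal diet: grasshoppers, ants, caterpillars, flies — 4 of 4 types.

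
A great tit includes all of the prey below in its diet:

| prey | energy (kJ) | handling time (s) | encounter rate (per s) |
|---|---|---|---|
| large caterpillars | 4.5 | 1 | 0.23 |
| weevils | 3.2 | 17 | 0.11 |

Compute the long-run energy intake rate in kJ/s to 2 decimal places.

0.45 kJ/s

Energy encountered per unit search time: 0.23×4.5 + 0.11×3.2 = 1.387 kJ/s.
Handling time per unit search time: 0.23×1 + 0.11×17 = 2.1.
Rate = 1.387/(1 + 2.1) = 0.4474 kJ/s.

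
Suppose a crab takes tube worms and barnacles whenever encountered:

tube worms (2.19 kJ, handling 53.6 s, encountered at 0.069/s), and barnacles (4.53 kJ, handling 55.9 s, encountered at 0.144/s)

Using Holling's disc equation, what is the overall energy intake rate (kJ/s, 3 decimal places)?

R = (0.069×2.19 + 0.144×4.53) / (1 + 0.069×53.6 + 0.144×55.9) = 0.8034/12.75 = 0.06302 kJ/s.

0.063 kJ/s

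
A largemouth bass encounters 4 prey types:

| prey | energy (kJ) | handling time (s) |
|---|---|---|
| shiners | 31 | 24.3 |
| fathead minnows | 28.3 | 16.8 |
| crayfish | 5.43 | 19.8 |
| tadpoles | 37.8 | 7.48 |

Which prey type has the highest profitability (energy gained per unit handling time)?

In descending order of E/h:
tadpoles: 37.8/7.48 = 5.05 kJ/s
fathead minnows: 28.3/16.8 = 1.68 kJ/s
shiners: 31/24.3 = 1.28 kJ/s
crayfish: 5.43/19.8 = 0.274 kJ/s

tadpoles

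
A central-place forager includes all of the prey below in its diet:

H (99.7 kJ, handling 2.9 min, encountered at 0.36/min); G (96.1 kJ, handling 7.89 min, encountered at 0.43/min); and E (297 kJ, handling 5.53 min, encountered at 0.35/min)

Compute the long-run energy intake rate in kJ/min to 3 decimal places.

Energy encountered per unit search time: 0.36×99.7 + 0.43×96.1 + 0.35×297 = 181.2 kJ/min.
Handling time per unit search time: 0.36×2.9 + 0.43×7.89 + 0.35×5.53 = 6.372.
Rate = 181.2/(1 + 6.372) = 24.57 kJ/min.

24.574 kJ/min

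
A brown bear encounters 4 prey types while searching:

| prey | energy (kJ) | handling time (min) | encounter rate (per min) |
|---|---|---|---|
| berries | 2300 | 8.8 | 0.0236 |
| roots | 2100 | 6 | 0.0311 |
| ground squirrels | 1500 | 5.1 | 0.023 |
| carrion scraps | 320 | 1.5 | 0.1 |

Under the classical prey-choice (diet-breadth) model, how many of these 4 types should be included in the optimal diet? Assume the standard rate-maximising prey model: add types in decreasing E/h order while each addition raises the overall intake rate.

4

Rank by E/h (kJ/min): roots 350, ground squirrels 294, berries 261, carrion scraps 213. Include each in turn until the next type's E/h falls below the running intake rate.
Rate on top 1: 55.04. ground squirrels: 294 > 55.04 → include.
Rate on top 2: 76.55. berries: 261 > 76.55 → include.
Rate on top 3: 101.9. carrion scraps: 213 > 101.9 → include.
Optimal diet: roots, ground squirrels, berries, carrion scraps — 4 of 4 types.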